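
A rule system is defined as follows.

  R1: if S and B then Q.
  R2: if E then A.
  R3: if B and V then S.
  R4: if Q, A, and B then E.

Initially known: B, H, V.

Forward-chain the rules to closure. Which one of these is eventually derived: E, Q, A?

Q

From B and V, R3 gives S.
S and B hold, so Q follows (R1).
A would need E (R2), but E is never established. E would need Q, A, and B (R4), but A is never established.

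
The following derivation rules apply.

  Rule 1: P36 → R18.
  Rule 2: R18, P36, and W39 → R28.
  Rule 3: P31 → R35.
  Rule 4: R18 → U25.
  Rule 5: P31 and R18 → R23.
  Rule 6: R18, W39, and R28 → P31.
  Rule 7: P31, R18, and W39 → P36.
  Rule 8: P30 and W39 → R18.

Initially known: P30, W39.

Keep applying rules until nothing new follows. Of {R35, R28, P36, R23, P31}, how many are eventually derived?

0

R35 would need P31 (Rule 3), but P31 is never established.
R28 would need R18, P36, and W39 (Rule 2), but P36 is never established.
P36 would need P31, R18, and W39 (Rule 7), but P31 is never established.
R23 would need P31 and R18 (Rule 5), but P31 is never established.
P31 would need R18, W39, and R28 (Rule 6), but R28 is never established.
None of the 5 are reached.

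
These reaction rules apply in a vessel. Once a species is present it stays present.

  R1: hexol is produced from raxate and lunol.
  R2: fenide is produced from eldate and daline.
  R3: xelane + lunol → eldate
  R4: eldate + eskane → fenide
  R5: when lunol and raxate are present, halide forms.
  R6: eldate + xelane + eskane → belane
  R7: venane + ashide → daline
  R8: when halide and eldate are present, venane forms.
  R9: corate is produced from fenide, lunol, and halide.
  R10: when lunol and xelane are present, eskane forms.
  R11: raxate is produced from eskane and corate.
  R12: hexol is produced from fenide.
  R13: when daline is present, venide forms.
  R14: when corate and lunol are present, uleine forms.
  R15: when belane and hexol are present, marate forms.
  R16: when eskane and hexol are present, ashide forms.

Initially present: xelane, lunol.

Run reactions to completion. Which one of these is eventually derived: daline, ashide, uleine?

ashide

xelane and lunol present → eldate forms (R3).
lunol and xelane present → eskane forms (R10).
eldate and eskane present → fenide forms (R4).
fenide present → hexol forms (R12).
eskane and hexol present → ashide forms (R16).
daline would need venane and ashide (R7), but venane never forms. uleine would need corate and lunol (R14), but corate never forms.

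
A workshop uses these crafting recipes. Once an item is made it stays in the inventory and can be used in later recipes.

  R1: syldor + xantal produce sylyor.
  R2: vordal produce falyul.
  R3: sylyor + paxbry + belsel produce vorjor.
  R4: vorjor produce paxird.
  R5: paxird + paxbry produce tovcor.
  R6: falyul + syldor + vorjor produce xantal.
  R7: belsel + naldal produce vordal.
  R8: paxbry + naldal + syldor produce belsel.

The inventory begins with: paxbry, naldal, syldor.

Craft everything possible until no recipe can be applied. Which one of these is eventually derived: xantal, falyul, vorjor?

Using R8, paxbry, naldal, and syldor make belsel.
belsel + naldal → vordal (R7).
vordal → falyul (R2).
xantal would need falyul, syldor, and vorjor (R6), but vorjor is never obtained. vorjor would need sylyor, paxbry, and belsel (R3), but sylyor is never obtained.

falyul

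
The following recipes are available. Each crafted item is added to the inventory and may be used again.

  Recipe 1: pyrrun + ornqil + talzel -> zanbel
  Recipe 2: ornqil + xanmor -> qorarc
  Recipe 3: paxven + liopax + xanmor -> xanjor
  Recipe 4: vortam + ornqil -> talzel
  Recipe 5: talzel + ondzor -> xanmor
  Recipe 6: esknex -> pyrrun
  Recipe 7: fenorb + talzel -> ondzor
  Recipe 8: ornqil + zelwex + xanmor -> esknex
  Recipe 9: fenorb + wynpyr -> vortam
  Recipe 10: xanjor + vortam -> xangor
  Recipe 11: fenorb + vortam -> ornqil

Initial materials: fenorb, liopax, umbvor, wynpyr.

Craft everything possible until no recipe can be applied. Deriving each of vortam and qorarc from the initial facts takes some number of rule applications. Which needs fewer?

vortam: fenorb + wynpyr -> vortam (Recipe 9). [1 rule application]
qorarc: fenorb + wynpyr -> vortam (Recipe 9). Using Recipe 11, fenorb and vortam make ornqil. vortam + ornqil -> talzel (Recipe 4). fenorb + talzel -> ondzor (Recipe 7). Using Recipe 5, talzel and ondzor make xanmor. Using Recipe 2, ornqil and xanmor make qorarc. [6 rule applications]
vortam needs fewer.

vortam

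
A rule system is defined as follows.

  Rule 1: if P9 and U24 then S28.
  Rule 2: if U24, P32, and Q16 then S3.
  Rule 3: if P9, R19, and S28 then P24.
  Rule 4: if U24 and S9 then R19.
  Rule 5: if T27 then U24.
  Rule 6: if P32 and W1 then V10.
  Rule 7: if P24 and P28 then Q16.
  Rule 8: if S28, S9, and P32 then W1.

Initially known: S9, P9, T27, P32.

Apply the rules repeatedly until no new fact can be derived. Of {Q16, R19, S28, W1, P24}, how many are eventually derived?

From T27, Rule 5 gives U24.
From U24 and S9, Rule 4 gives R19.
From P9 and U24, Rule 1 gives S28.
S28, S9, and P32 hold, so W1 follows (Rule 8).
From P9, R19, and S28, Rule 3 gives P24.
Q16 would need P24 and P28 (Rule 7), but P28 is never established.
R19: reached.
S28: reached.
W1: reached.
P24: reached.
Reached: R19, S28, W1, and P24 — 4 of the 5.

4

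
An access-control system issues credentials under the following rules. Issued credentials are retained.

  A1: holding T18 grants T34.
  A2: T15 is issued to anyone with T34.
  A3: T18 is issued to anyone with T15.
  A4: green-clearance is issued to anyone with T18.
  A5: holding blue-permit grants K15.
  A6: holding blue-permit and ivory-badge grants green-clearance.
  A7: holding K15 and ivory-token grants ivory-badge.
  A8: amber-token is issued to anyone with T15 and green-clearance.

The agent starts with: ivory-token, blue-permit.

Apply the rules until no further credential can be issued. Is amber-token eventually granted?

amber-token would need T15 and green-clearance (A8), but T15 is never granted.

No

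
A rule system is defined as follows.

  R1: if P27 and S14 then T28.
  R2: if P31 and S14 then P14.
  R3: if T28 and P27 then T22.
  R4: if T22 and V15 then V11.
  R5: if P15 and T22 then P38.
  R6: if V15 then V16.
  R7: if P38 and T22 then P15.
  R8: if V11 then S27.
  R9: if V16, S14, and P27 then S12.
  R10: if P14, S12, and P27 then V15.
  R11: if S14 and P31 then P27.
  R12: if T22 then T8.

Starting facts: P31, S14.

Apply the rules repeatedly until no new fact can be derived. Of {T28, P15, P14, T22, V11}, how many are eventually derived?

P31 and S14 hold, so P14 follows (R2).
S14 and P31 hold, so P27 follows (R11).
P27 and S14 hold, so T28 follows (R1).
From T28 and P27, R3 gives T22.
T28: reached.
P15 would need P38 and T22 (R7), but P38 is never established.
P14: reached.
T22: reached.
V11 would need T22 and V15 (R4), but V15 is never established.
Reached: T28, P14, and T22 — 3 of the 5.

3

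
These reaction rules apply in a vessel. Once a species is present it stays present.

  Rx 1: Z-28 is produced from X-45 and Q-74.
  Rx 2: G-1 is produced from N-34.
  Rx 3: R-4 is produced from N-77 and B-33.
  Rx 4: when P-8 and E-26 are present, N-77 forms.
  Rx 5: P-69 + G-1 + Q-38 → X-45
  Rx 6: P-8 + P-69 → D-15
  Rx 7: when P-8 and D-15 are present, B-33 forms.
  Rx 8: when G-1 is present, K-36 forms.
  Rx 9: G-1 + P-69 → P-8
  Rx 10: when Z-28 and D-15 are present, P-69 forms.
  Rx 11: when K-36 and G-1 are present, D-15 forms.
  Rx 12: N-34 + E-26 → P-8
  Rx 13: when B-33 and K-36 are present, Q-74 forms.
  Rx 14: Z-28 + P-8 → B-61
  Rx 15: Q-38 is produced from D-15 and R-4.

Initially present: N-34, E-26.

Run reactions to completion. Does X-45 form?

X-45 would need P-69, G-1, and Q-38 (Rx 5), but P-69 never forms.

No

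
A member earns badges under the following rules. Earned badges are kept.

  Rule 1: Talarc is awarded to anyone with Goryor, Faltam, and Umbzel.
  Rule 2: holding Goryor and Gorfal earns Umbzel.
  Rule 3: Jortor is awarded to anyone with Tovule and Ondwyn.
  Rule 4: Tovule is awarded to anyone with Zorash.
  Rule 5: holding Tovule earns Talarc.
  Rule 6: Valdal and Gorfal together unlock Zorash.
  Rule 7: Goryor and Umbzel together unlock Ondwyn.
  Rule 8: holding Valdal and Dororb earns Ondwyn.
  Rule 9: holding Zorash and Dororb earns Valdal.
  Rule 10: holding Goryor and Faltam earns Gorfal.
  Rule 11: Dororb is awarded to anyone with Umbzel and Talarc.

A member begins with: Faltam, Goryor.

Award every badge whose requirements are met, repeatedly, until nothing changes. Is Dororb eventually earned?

Yes

With Goryor and Faltam, Gorfal is earned (Rule 10).
With Goryor and Gorfal, Umbzel is earned (Rule 2).
With Goryor, Faltam, and Umbzel, Talarc is earned (Rule 1).
With Umbzel and Talarc, Dororb is earned (Rule 11).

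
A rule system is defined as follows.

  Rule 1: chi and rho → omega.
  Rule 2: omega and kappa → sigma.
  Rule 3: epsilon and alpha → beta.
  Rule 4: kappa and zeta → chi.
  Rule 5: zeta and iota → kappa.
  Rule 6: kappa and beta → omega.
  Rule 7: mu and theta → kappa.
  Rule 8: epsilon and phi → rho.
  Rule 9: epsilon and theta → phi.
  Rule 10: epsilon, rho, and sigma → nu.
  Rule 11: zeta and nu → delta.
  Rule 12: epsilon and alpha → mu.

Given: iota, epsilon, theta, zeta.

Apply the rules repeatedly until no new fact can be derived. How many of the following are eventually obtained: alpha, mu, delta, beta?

epsilon and theta hold, so phi follows (Rule 9).
zeta and iota hold, so kappa follows (Rule 5).
kappa and zeta hold, so chi follows (Rule 4).
From epsilon and phi, Rule 8 gives rho.
chi and rho hold, so omega follows (Rule 1).
omega and kappa hold, so sigma follows (Rule 2).
epsilon, rho, and sigma hold, so nu follows (Rule 10).
zeta and nu hold, so delta follows (Rule 11).
No rule produces alpha, and it is not given.
mu would need epsilon and alpha (Rule 12), but alpha is never established.
delta: reached.
beta would need epsilon and alpha (Rule 3), but alpha is never established.
Reached: delta — 1 of the 4.

1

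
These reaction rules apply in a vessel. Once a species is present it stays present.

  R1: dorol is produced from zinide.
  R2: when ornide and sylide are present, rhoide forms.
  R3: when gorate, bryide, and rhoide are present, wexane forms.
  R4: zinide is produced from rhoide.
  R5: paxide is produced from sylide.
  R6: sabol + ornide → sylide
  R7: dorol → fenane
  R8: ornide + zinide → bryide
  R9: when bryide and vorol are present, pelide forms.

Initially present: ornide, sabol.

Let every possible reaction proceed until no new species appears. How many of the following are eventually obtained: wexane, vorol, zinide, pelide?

1

sabol and ornide present → sylide forms (R6).
ornide and sylide present → rhoide forms (R2).
rhoide present → zinide forms (R4).
wexane would need gorate, bryide, and rhoide (R3), but gorate never forms.
No rule produces vorol, and it is not given.
zinide: reached.
pelide would need bryide and vorol (R9), but vorol never forms.
Reached: zinide — 1 of the 4.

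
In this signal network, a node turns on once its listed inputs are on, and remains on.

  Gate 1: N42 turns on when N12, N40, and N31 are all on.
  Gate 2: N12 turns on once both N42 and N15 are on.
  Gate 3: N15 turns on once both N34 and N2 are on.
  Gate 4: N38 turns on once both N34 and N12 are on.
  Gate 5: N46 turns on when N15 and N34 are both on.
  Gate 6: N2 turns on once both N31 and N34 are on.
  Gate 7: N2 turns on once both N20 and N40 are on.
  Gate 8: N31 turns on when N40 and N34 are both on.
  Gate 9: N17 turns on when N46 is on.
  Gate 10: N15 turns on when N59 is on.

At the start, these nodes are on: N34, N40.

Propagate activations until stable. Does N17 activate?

N40 and N34 are on, so N31 turns on (Gate 8).
N31 and N34 are on, so N2 turns on (Gate 6).
N34 and N2 are on, so N15 turns on (Gate 3).
N15 and N34 are on, so N46 turns on (Gate 5).
N46 is on, so N17 turns on (Gate 9).

Yes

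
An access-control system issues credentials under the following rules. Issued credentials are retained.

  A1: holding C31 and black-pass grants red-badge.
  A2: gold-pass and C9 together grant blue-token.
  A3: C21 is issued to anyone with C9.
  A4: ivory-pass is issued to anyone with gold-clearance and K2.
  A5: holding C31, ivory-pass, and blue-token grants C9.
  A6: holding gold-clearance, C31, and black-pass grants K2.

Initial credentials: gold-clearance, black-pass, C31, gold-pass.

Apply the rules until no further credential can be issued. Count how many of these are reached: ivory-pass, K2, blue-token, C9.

2

Holding gold-clearance, C31, and black-pass grants K2 (A6).
Holding gold-clearance and K2 grants ivory-pass (A4).
ivory-pass: reached.
K2: reached.
blue-token would need gold-pass and C9 (A2), but C9 is never granted.
C9 would need C31, ivory-pass, and blue-token (A5), but blue-token is never granted.
Reached: ivory-pass and K2 — 2 of the 4.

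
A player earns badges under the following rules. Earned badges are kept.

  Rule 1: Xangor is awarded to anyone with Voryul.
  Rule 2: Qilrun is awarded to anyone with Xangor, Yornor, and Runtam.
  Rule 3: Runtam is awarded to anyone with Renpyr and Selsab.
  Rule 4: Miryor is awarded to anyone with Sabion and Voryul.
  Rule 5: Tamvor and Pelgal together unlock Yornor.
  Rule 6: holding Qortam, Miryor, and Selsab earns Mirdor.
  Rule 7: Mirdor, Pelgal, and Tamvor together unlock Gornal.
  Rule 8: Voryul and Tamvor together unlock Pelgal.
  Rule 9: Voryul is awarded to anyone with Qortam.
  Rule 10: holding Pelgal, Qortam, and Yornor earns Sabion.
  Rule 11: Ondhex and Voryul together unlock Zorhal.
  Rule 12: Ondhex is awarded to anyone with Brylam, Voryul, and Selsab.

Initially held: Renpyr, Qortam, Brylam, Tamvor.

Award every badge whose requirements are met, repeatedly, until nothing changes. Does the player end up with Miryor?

With Qortam, Voryul is earned (Rule 9).
With Voryul and Tamvor, Pelgal is earned (Rule 8).
With Tamvor and Pelgal, Yornor is earned (Rule 5).
With Pelgal, Qortam, and Yornor, Sabion is earned (Rule 10).
With Sabion and Voryul, Miryor is earned (Rule 4).

Yes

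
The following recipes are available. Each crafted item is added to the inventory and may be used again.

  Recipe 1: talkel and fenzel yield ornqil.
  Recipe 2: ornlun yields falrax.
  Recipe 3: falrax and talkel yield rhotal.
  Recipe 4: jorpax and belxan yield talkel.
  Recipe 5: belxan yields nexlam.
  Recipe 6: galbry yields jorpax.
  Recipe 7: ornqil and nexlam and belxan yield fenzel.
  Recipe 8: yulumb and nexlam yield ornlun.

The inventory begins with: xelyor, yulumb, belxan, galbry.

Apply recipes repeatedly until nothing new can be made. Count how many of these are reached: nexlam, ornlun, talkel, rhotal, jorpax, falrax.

6

Using Recipe 5, belxan makes nexlam.
Using Recipe 6, galbry makes jorpax.
Using Recipe 4, jorpax and belxan make talkel.
Using Recipe 8, yulumb and nexlam make ornlun.
Using Recipe 2, ornlun makes falrax.
Using Recipe 3, falrax and talkel make rhotal.
nexlam: reached.
ornlun: reached.
talkel: reached.
rhotal: reached.
jorpax: reached.
falrax: reached.
All 6 are reached.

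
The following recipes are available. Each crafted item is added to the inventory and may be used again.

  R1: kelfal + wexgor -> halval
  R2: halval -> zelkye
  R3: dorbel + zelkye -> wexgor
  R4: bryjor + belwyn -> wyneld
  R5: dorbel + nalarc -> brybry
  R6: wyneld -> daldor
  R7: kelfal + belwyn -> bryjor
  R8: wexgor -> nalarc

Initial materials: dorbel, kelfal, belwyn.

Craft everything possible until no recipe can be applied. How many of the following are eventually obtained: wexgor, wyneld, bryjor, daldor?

3

kelfal + belwyn -> bryjor (R7).
Using R4, bryjor and belwyn make wyneld.
wyneld -> daldor (R6).
wexgor would need dorbel and zelkye (R3), but zelkye is never obtained.
wyneld: reached.
bryjor: reached.
daldor: reached.
Reached: wyneld, bryjor, and daldor — 3 of the 4.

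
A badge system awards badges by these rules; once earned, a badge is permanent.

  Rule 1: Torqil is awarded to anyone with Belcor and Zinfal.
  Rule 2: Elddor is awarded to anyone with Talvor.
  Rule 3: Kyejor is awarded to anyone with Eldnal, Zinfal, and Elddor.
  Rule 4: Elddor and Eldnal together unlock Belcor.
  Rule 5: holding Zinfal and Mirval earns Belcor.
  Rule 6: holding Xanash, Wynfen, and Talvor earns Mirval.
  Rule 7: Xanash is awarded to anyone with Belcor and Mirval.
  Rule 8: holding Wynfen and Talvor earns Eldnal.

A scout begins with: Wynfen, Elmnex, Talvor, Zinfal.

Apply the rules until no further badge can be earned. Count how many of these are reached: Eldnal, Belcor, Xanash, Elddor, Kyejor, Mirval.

With Talvor, Elddor is earned (Rule 2).
With Wynfen and Talvor, Eldnal is earned (Rule 8).
With Elddor and Eldnal, Belcor is earned (Rule 4).
With Eldnal, Zinfal, and Elddor, Kyejor is earned (Rule 3).
Eldnal: reached.
Belcor: reached.
Xanash would need Belcor and Mirval (Rule 7), but Mirval is never earned.
Elddor: reached.
Kyejor: reached.
Mirval would need Xanash, Wynfen, and Talvor (Rule 6), but Xanash is never earned.
Reached: Eldnal, Belcor, Elddor, and Kyejor — 4 of the 6.

4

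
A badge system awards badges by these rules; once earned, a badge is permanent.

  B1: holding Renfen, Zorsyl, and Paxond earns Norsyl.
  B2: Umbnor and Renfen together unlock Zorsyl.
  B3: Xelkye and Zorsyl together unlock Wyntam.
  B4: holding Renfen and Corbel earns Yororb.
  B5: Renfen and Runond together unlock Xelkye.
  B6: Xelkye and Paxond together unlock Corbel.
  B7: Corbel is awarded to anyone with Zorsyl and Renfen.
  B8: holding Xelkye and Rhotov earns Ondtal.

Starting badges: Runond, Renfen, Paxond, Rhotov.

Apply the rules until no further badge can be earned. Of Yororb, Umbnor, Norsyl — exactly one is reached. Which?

Yororb

With Renfen and Runond, Xelkye is earned (B5).
With Xelkye and Paxond, Corbel is earned (B6).
With Renfen and Corbel, Yororb is earned (B4).
Norsyl would need Renfen, Zorsyl, and Paxond (B1), but Zorsyl is never earned. No rule produces Umbnor, and it is not given.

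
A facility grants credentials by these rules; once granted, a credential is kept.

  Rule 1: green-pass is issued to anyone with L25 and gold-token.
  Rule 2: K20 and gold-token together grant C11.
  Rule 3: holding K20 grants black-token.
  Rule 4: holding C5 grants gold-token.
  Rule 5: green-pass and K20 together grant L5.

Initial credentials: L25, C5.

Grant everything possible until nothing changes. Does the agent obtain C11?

No

C11 would need K20 and gold-token (Rule 2), but K20 is never granted.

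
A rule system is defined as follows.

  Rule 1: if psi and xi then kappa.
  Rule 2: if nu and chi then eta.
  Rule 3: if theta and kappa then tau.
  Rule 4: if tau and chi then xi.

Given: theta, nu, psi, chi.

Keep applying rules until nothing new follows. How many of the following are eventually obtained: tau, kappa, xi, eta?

1

nu and chi hold, so eta follows (Rule 2).
tau would need theta and kappa (Rule 3), but kappa is never established.
kappa would need psi and xi (Rule 1), but xi is never established.
xi would need tau and chi (Rule 4), but tau is never established.
eta: reached.
Reached: eta — 1 of the 4.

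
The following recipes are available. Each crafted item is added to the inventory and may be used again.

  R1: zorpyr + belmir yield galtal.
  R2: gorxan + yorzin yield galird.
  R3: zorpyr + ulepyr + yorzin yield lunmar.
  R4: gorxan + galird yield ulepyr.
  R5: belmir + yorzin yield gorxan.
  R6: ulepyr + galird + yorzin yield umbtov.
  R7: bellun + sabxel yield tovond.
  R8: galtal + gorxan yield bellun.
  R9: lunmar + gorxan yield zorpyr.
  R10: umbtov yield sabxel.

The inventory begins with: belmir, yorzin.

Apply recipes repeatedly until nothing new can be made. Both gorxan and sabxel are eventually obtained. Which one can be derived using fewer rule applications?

gorxan: belmir + yorzin → gorxan (R5). [1 rule application]
sabxel: Using R5, belmir and yorzin make gorxan. gorxan + yorzin → galird (R2). Using R4, gorxan and galird make ulepyr. Using R6, ulepyr, galird, and yorzin make umbtov. Using R10, umbtov makes sabxel. [5 rule applications]
gorxan needs fewer.

gorxan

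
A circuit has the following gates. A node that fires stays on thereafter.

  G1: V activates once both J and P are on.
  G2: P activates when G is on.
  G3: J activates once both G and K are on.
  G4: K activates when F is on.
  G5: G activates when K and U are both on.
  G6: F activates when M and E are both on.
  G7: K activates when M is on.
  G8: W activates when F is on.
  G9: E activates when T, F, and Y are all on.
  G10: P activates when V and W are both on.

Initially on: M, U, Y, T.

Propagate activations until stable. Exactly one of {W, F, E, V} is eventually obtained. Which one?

G7: M on → K on.
K and U are on, so G activates (G5).
G and K are on, so J activates (G3).
G2: G on → P on.
J and P are on, so V activates (G1).
F would need M and E (G6), but E never turns on. W would need F (G8), but F never turns on. E would need T, F, and Y (G9), but F never turns on.

V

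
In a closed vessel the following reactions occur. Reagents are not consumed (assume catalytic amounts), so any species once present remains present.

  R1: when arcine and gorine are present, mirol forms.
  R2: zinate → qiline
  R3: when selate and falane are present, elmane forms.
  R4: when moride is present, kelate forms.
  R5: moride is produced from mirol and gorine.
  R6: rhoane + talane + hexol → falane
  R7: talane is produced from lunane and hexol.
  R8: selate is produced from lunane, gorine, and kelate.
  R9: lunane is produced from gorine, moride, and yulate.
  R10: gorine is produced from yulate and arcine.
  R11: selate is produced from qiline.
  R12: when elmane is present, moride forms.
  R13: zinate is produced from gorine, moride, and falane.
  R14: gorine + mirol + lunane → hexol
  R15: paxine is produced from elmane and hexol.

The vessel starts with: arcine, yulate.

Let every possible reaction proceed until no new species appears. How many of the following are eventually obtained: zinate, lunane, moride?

2

yulate and arcine present → gorine forms (R10).
arcine and gorine present → mirol forms (R1).
mirol and gorine present → moride forms (R5).
gorine, moride, and yulate present → lunane forms (R9).
zinate would need gorine, moride, and falane (R13), but falane never forms.
lunane: reached.
moride: reached.
Reached: lunane and moride — 2 of the 3.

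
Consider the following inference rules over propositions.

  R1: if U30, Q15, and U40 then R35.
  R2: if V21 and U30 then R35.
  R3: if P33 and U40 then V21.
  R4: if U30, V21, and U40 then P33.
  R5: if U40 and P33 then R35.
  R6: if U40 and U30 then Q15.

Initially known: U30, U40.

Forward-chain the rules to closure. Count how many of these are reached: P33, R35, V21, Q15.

2

U40 and U30 hold, so Q15 follows (R6).
From U30, Q15, and U40, R1 gives R35.
P33 would need U30, V21, and U40 (R4), but V21 is never established.
R35: reached.
V21 would need P33 and U40 (R3), but P33 is never established.
Q15: reached.
Reached: R35 and Q15 — 2 of the 4.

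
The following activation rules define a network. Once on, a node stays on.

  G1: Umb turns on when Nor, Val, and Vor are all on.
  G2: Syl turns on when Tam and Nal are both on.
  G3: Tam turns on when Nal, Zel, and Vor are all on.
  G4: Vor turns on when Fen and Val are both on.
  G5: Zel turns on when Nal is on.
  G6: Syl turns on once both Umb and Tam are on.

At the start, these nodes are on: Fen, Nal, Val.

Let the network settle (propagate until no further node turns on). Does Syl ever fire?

Fen and Val are on, so Vor turns on (G4).
G5: Nal on → Zel on.
G3: Nal, Zel, and Vor on → Tam on.
Tam and Nal are on, so Syl turns on (G2).

Yes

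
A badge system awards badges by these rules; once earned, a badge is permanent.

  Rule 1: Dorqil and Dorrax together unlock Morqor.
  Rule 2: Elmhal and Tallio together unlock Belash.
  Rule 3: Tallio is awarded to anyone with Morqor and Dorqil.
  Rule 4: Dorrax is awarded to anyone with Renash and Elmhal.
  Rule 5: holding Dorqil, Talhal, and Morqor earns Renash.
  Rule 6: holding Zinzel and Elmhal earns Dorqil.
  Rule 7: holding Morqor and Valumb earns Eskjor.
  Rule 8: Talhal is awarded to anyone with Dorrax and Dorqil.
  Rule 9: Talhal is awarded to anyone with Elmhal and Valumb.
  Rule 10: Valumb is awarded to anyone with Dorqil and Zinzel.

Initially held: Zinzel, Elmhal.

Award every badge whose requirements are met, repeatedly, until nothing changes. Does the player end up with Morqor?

No

Morqor would need Dorqil and Dorrax (Rule 1), but Dorrax is never earned.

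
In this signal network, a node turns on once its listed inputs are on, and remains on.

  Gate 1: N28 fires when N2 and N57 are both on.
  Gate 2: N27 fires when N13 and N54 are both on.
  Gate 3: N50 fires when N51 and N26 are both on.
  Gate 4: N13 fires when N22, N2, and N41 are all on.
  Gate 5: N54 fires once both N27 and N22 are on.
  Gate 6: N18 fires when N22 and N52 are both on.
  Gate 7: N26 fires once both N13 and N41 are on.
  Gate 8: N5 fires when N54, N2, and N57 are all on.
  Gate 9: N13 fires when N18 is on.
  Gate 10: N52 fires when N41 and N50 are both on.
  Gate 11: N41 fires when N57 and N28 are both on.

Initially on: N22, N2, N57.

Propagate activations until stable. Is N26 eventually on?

N2 and N57 are on, so N28 fires (Gate 1).
Gate 11: N57 and N28 on → N41 on.
N22, N2, and N41 are on, so N13 fires (Gate 4).
N13 and N41 are on, so N26 fires (Gate 7).

Yes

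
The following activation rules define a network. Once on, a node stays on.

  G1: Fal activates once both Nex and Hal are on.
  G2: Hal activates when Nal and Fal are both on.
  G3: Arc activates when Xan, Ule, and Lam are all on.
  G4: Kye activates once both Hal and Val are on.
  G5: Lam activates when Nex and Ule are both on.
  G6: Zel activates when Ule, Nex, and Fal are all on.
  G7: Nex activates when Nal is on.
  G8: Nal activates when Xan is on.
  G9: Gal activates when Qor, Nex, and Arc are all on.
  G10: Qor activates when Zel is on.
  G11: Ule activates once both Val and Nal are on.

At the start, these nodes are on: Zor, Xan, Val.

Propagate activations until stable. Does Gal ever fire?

Gal would need Qor, Nex, and Arc (G9), but Qor never turns on.

No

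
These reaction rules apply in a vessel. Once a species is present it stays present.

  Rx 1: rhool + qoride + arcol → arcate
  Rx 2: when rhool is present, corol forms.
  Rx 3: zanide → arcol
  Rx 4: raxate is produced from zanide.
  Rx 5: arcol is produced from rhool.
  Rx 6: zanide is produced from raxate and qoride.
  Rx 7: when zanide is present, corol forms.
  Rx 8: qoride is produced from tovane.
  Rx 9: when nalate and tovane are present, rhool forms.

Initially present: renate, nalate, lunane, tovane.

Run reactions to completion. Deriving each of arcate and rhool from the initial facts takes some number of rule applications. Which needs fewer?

rhool

rhool: nalate and tovane present → rhool forms (Rx 9). [1 rule application]
arcate: nalate and tovane present → rhool forms (Rx 9). tovane present → qoride forms (Rx 8). rhool present → arcol forms (Rx 5). rhool, qoride, and arcol present → arcate forms (Rx 1). [4 rule applications]
rhool needs fewer.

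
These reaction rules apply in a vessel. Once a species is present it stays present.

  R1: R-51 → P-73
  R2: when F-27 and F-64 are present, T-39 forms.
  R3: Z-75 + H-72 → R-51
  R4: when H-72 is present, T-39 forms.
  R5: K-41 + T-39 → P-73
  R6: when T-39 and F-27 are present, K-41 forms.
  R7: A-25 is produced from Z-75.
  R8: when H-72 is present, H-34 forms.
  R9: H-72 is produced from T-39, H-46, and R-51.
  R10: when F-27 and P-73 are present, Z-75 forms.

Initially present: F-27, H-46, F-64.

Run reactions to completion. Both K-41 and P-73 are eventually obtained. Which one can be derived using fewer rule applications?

K-41: F-27 and F-64 present → T-39 forms (R2). T-39 and F-27 present → K-41 forms (R6). [2 rule applications]
P-73: F-27 and F-64 present → T-39 forms (R2). T-39 and F-27 present → K-41 forms (R6). K-41 and T-39 present → P-73 forms (R5). [3 rule applications]
K-41 needs fewer.

K-41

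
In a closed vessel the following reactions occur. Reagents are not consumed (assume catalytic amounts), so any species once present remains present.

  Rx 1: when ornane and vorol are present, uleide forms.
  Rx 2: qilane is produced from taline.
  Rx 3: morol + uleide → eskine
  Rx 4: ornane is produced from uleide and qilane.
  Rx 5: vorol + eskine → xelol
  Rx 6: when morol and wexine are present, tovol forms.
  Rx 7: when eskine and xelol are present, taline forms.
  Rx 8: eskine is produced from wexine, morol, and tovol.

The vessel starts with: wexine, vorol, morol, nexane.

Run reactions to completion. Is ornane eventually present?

ornane would need uleide and qilane (Rx 4), but uleide never forms.

No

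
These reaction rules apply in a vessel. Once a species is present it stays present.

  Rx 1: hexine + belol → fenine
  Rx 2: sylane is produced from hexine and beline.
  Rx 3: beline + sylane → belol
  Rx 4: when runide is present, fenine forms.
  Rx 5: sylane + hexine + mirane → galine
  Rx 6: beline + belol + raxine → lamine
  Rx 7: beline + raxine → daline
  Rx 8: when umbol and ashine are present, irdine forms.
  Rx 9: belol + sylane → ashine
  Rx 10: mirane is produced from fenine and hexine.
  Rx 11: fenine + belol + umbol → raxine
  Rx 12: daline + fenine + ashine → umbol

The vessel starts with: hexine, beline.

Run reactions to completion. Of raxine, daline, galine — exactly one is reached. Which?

galine

hexine and beline present → sylane forms (Rx 2).
beline and sylane present → belol forms (Rx 3).
hexine and belol present → fenine forms (Rx 1).
fenine and hexine present → mirane forms (Rx 10).
sylane, hexine, and mirane present → galine forms (Rx 5).
raxine would need fenine, belol, and umbol (Rx 11), but umbol never forms. daline would need beline and raxine (Rx 7), but raxine never forms.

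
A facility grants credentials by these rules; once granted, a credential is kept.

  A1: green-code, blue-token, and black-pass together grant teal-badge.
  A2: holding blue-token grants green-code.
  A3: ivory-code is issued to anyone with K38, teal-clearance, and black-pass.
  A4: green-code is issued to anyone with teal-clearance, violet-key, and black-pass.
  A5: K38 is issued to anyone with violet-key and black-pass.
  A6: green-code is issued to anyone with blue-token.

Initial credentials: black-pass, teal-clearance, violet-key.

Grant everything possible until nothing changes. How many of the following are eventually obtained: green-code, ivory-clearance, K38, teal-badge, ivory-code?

Holding teal-clearance, violet-key, and black-pass grants green-code (A4).
Holding violet-key and black-pass grants K38 (A5).
Holding K38, teal-clearance, and black-pass grants ivory-code (A3).
green-code: reached.
No rule produces ivory-clearance, and it is not given.
K38: reached.
teal-badge would need green-code, blue-token, and black-pass (A1), but blue-token is never granted.
ivory-code: reached.
Reached: green-code, K38, and ivory-code — 3 of the 5.

3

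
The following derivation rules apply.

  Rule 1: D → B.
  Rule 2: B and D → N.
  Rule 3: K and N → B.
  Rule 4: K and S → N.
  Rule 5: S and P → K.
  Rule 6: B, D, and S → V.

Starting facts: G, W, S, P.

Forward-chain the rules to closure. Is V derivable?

No

V would need B, D, and S (Rule 6), but D is never established.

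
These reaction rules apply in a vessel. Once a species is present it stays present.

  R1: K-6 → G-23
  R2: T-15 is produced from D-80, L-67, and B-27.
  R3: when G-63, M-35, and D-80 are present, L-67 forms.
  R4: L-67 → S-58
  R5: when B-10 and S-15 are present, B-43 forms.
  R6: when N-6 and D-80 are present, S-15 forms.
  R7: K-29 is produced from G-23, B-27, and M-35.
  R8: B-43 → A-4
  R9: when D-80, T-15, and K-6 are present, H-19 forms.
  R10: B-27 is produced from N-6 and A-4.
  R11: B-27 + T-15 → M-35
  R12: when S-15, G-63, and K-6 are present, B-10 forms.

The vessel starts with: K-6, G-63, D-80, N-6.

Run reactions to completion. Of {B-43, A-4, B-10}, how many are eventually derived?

N-6 and D-80 present → S-15 forms (R6).
S-15, G-63, and K-6 present → B-10 forms (R12).
B-10 and S-15 present → B-43 forms (R5).
B-43 present → A-4 forms (R8).
B-43: reached.
A-4: reached.
B-10: reached.
All 3 are reached.

3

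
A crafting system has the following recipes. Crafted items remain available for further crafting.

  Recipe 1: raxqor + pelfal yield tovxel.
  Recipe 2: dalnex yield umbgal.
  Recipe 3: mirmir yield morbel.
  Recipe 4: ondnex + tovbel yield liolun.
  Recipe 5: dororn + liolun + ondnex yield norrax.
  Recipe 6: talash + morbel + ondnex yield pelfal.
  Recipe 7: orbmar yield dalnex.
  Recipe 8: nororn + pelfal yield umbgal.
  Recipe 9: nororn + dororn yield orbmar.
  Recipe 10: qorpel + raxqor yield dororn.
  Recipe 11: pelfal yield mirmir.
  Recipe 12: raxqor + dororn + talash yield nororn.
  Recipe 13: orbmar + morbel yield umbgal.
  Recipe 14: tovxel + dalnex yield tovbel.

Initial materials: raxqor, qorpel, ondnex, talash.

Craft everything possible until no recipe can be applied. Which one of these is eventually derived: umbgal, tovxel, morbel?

qorpel + raxqor → dororn (Recipe 10).
Using Recipe 12, raxqor, dororn, and talash make nororn.
nororn + dororn → orbmar (Recipe 9).
orbmar → dalnex (Recipe 7).
dalnex → umbgal (Recipe 2).
tovxel would need raxqor and pelfal (Recipe 1), but pelfal is never obtained. morbel would need mirmir (Recipe 3), but mirmir is never obtained.

umbgal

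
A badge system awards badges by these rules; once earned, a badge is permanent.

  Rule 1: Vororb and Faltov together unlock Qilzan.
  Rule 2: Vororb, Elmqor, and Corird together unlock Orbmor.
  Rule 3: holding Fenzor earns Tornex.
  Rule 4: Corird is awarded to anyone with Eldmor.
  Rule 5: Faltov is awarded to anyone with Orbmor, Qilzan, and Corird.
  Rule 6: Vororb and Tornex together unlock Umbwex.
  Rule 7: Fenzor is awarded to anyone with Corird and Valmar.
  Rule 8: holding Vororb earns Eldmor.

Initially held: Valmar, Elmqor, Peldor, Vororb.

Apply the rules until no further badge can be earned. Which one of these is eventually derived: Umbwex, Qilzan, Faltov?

With Vororb, Eldmor is earned (Rule 8).
With Eldmor, Corird is earned (Rule 4).
With Corird and Valmar, Fenzor is earned (Rule 7).
With Fenzor, Tornex is earned (Rule 3).
With Vororb and Tornex, Umbwex is earned (Rule 6).
Qilzan would need Vororb and Faltov (Rule 1), but Faltov is never earned. Faltov would need Orbmor, Qilzan, and Corird (Rule 5), but Qilzan is never earned.

Umbwex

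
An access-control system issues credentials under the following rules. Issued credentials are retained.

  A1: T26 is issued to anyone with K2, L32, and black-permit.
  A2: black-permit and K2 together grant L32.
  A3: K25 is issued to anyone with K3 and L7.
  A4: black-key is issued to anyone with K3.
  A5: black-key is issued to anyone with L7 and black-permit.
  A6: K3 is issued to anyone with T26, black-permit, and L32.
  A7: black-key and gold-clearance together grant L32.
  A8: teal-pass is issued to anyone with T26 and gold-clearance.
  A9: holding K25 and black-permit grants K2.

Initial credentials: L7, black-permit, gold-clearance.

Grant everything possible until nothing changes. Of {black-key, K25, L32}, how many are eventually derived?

Holding L7 and black-permit grants black-key (A5).
Holding black-key and gold-clearance grants L32 (A7).
black-key: reached.
K25 would need K3 and L7 (A3), but K3 is never granted.
L32: reached.
Reached: black-key and L32 — 2 of the 3.

2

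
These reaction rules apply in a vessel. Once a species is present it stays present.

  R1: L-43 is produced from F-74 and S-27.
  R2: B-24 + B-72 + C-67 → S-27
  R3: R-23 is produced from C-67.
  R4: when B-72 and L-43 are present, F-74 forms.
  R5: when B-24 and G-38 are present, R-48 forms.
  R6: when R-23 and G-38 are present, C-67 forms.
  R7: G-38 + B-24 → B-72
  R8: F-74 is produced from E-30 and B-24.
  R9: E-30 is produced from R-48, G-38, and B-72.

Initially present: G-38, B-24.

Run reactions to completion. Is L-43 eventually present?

L-43 would need F-74 and S-27 (R1), but S-27 never forms.

No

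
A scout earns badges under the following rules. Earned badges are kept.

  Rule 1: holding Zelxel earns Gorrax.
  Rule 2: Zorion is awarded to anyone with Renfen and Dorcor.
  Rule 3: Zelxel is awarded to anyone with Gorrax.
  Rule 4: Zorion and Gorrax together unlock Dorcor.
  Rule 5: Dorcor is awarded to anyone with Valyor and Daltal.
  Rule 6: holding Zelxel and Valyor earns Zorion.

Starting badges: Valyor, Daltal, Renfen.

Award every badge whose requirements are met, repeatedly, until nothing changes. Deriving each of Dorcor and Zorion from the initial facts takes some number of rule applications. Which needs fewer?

Dorcor: With Valyor and Daltal, Dorcor is earned (Rule 5). [1 rule application]
Zorion: With Valyor and Daltal, Dorcor is earned (Rule 5). With Renfen and Dorcor, Zorion is earned (Rule 2). [2 rule applications]
Dorcor needs fewer.

Dorcor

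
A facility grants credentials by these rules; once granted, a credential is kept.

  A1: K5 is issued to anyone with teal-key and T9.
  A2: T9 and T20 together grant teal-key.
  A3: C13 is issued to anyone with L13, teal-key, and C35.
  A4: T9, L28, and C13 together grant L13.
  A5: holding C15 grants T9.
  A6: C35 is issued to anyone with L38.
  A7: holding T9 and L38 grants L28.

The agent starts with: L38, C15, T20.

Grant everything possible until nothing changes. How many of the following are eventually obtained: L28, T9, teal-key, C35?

4

Holding C15 grants T9 (A5).
Holding L38 grants C35 (A6).
Holding T9 and T20 grants teal-key (A2).
Holding T9 and L38 grants L28 (A7).
L28: reached.
T9: reached.
teal-key: reached.
C35: reached.
All 4 are reached.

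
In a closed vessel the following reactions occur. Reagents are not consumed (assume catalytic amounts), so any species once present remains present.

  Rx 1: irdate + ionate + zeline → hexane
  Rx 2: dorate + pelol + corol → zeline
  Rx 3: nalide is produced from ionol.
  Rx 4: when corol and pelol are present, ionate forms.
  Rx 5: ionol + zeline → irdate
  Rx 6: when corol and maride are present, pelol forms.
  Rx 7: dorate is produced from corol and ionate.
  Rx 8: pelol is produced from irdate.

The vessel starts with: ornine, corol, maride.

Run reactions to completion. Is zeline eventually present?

corol and maride present → pelol forms (Rx 6).
corol and pelol present → ionate forms (Rx 4).
corol and ionate present → dorate forms (Rx 7).
dorate, pelol, and corol present → zeline forms (Rx 2).

Yes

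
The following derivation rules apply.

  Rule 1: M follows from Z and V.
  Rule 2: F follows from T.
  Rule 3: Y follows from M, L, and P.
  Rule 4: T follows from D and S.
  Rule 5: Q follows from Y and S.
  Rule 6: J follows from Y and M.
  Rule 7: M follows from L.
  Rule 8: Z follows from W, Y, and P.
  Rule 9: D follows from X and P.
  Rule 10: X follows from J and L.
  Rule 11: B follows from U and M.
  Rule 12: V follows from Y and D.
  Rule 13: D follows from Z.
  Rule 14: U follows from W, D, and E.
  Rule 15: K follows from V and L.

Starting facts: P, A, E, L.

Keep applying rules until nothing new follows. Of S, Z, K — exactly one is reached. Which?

K

From L, Rule 7 gives M.
From M, L, and P, Rule 3 gives Y.
Y and M hold, so J follows (Rule 6).
From J and L, Rule 10 gives X.
From X and P, Rule 9 gives D.
Y and D hold, so V follows (Rule 12).
V and L hold, so K follows (Rule 15).
Z would need W, Y, and P (Rule 8), but W is never established. No rule produces S, and it is not given.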